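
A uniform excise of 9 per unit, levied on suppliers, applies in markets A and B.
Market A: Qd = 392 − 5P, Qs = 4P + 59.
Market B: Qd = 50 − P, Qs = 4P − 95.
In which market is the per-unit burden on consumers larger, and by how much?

Market B, by 3.2.

Market A: pre-tax P* = 37, Q* = 207; post-tax Q = 187; per-unit burden on consumers = 4.
Market B: pre-tax P* = 29, Q* = 21; post-tax Q = 13.8; per-unit burden on consumers = 7.2.
Difference: 4 vs 7.2 → market B is larger by 3.2.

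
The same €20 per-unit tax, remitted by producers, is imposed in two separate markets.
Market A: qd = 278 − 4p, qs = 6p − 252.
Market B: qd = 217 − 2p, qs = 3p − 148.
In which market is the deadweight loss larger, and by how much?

Market A, by €240.

Market A: pre-tax p* = €53, q* = 66; post-tax q = 18; deadweight loss = €480.
Market B: pre-tax p* = €73, q* = 71; post-tax q = 47; deadweight loss = €240.
Difference: €480 vs €240 → market A is larger by €240.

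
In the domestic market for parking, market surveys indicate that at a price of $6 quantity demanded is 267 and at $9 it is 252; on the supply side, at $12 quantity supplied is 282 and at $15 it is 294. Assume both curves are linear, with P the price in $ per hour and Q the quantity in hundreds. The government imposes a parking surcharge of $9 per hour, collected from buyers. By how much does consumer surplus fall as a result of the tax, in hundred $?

Demand slope: (252 − 267)/(9 − 6) = -5, so Qd = 297 − 5P.
Supply slope: (294 − 282)/(15 − 12) = 4, so Qs = 4P + 234.
Before the tax: set 297 − 5P = 4P + 234 → P* = $7, Q* = 262.
With the tax collected from buyers, demand (in seller-price terms) shifts: Qd = 297 − 5(P + 9).
New equilibrium: buyers pay $11, producers receive $2, Q = 242. (Wedge: Pb − Ps = 9.)
ΔCS is the trapezoid between Q = 242 and Q = 262 of height $4: ½ · (262 + 242) · 4 = $1008.

Consumer surplus falls by $1008 hundred.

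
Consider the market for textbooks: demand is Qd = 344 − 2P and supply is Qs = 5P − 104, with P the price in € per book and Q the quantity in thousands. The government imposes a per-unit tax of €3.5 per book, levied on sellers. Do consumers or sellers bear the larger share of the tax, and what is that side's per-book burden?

Consumers bear the larger share: €2.5 per book.

Without the tax, 344 − 2P = 5P − 104 gives 7P = 448, so P* = €64 and Q* = 216.
With the tax collected from sellers, supply shifts: Qs = 5(P − 3.5) − 104.
Solving gives Q = 211 with consumers paying €66.5 and sellers receiving €63 (the €3.5 wedge).
Per-book burden: consumers €2.5, sellers €1.
Consumers take the larger share because demand is less price-elastic here (demand slope 2 vs supply slope 5).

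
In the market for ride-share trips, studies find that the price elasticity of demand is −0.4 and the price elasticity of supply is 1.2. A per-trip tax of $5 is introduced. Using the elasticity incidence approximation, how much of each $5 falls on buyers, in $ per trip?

Incidence ratio: buyers' share ≈ εs / (εs + |εd|) = 1.2 / (1.2 + 0.4) = 0.75.
So buyers bear ≈ 0.75 × $5 = $3.75; sellers bear $1.25.

Buyers bear ≈ $3.75 per trip.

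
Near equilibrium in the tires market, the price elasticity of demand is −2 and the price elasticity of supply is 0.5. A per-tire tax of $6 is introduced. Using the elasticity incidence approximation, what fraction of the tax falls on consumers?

Incidence ratio: consumers' share ≈ εs / (εs + |εd|) = 0.5 / (0.5 + 2) = 0.2.
Supply is the less elastic side, so consumers bear the smaller share.

Consumers' share ≈ 0.2.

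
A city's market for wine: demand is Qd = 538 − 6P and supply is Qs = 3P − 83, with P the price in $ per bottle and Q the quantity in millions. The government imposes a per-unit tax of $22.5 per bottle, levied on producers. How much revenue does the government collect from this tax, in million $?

Before the tax: set 538 − 6P = 3P − 83 → P* = $69, Q* = 124.
With the tax collected from producers, supply shifts: Qs = 3(P − 22.5) − 83.
Solving gives Q = 79 with buyers paying $76.5 and producers receiving $54 (the $22.5 wedge).
Revenue = t · Q = 22.5 · 79 = $1777.5.

Tax revenue = $1777.5 million.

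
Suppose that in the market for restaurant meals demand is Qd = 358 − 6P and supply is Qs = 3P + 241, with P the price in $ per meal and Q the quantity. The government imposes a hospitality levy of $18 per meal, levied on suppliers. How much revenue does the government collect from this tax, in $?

Tax revenue = $4392.

Before the tax: set 358 − 6P = 3P + 241 → P* = $13, Q* = 280.
With the tax collected from suppliers, supply shifts: Qs = 3(P − 18) + 241.
New equilibrium: buyers pay $19, suppliers receive $1, Q = 244. (Wedge: Pb − Ps = 18.)
Revenue = t · Q = 18 · 244 = $4392.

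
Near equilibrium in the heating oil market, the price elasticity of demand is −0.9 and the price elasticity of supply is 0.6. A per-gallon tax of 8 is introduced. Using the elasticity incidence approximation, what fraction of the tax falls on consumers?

Incidence ratio: consumers' share ≈ εs / (εs + |εd|) = 0.6 / (0.6 + 0.9) = 0.4.
Supply is the less elastic side, so consumers bear the smaller share.

Consumers' share ≈ 0.4.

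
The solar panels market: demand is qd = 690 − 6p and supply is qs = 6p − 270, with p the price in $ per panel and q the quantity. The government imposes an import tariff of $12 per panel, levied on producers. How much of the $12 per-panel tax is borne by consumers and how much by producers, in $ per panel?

Without the tax, 690 − 6p = 6p − 270 gives 12p = 960, so p* = $80 and q* = 210.
With the tax collected from producers, supply shifts: qs = 6(p − 12) − 270.
New equilibrium: consumers pay $86, producers receive $74, q = 174. (Wedge: pb − ps = 12.)
Burden on consumers: $6; on producers: $6. (They sum to $12.)
The less price-elastic side of the market bears the larger share of a per-unit tax.

Consumers bear $6 per panel; producers bear $6 per panel.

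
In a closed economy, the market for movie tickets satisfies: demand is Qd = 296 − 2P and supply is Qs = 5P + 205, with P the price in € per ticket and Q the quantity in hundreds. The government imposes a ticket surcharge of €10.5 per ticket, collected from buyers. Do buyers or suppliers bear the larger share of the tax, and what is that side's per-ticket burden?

Buyers bear the larger share: €7.5 per ticket.

Without the tax, 296 − 2P = 5P + 205 gives 7P = 91, so P* = €13 and Q* = 270.
With the tax collected from buyers, demand (in seller-price terms) shifts: Qd = 296 − 2(P + 10.5).
New equilibrium: buyers pay €20.5, suppliers receive €10, Q = 255. (Wedge: Pb − Ps = 10.5.)
Per-ticket burden: buyers €7.5, suppliers €3.
Buyers take the larger share because demand is less price-elastic here (demand slope 2 vs supply slope 5).
The less price-elastic side of the market bears the larger share of a per-unit tax.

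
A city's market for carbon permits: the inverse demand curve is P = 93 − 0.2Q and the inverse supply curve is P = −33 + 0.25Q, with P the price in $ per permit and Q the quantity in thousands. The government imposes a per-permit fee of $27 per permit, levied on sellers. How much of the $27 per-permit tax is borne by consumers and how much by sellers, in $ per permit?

Consumers bear $12 per permit; sellers bear $15 per permit.

Inverting to Q(P) form: Qd = 465 − 5P; Qs = 4P + 132.
Without the tax, 465 − 5P = 4P + 132 gives 9P = 333, so P* = $37 and Q* = 280.
With the tax collected from sellers, supply shifts: Qs = 4(P − 27) + 132.
New equilibrium: consumers pay $49, sellers receive $22, Q = 220. (Wedge: Pb − Ps = 27.)
Burden on consumers: $12; on sellers: $15. (They sum to $27.)
The less price-elastic side of the market bears the larger share of a per-unit tax.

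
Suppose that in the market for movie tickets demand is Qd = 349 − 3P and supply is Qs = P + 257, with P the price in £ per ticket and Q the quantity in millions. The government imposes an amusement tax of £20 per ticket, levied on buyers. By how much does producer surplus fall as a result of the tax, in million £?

Before the tax: set 349 − 3P = P + 257 → P* = £23, Q* = 280.
With the tax collected from buyers, demand (in seller-price terms) shifts: Qd = 349 − 3(P + 20).
Solving gives Q = 265 with buyers paying £28 and sellers receiving £8 (the £20 wedge).
ΔPS is the trapezoid between Q = 265 and Q = 280 of height £15: ½ · (280 + 265) · 15 = £4087.5.

Producer surplus falls by £4087.5 million.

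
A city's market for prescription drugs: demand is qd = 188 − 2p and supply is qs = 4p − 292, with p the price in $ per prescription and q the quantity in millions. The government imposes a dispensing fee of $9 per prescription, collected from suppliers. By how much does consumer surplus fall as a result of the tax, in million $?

Consumer surplus falls by $132 million.

Without the tax, 188 − 2p = 4p − 292 gives 6p = 480, so p* = $80 and q* = 28.
With the tax collected from suppliers, supply shifts: qs = 4(p − 9) − 292.
Solving gives q = 16 with buyers paying $86 and suppliers receiving $77 (the $9 wedge).
ΔCS is the trapezoid between Q = 16 and Q = 28 of height $6: ½ · (28 + 16) · 6 = $132.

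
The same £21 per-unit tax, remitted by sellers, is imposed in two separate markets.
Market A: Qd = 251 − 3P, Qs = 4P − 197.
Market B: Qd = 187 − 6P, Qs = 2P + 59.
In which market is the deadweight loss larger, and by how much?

Market A, by £47.25.

Market A: pre-tax P* = £64, Q* = 59; post-tax Q = 23; deadweight loss = £378.
Market B: pre-tax P* = £16, Q* = 91; post-tax Q = 59.5; deadweight loss = £330.75.
Difference: £378 vs £330.75 → market A is larger by £47.25.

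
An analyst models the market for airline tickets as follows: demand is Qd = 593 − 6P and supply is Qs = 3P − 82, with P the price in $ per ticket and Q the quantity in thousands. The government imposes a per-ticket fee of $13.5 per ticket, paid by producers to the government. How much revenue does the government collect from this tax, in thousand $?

Without the tax, 593 − 6P = 3P − 82 gives 9P = 675, so P* = $75 and Q* = 143.
With the tax collected from producers, supply shifts: Qs = 3(P − 13.5) − 82.
Solving gives Q = 116 with consumers paying $79.5 and producers receiving $66 (the $13.5 wedge).
Revenue = t · Q = 13.5 · 116 = $1566.

Tax revenue = $1566 thousand.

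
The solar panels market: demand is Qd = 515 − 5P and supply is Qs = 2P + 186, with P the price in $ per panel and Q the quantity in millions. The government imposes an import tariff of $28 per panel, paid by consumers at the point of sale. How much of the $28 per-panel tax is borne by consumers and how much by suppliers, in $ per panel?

Before the tax: set 515 − 5P = 2P + 186 → P* = $47, Q* = 280.
With the tax collected from consumers, demand (in seller-price terms) shifts: Qd = 515 − 5(P + 28).
New equilibrium: consumers pay $55, suppliers receive $27, Q = 240. (Wedge: Pb − Ps = 28.)
Burden on consumers: $8; on suppliers: $20. (They sum to $28.)

Consumers bear $8 per panel; suppliers bear $20 per panel.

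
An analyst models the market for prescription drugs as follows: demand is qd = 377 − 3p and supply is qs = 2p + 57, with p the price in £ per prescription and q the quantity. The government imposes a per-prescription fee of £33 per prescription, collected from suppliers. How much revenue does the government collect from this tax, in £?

Tax revenue = £4798.2.

Without the tax, 377 − 3p = 2p + 57 gives 5p = 320, so p* = £64 and q* = 185.
With the tax collected from suppliers, supply shifts: qs = 2(p − 33) + 57.
New equilibrium: consumers pay £77.2, suppliers receive £44.2, q = 145.4. (Wedge: pb − ps = 33.)
Revenue = t · Q = 33 · 145.4 = £4798.2.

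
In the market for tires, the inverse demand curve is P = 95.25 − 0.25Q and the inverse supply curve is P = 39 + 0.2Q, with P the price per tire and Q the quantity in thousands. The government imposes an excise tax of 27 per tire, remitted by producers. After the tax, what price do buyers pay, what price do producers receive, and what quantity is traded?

Buyers pay 79; producers receive 52; quantity = 65.

Inverting to Q(P) form: Qd = 381 − 4P; Qs = 5P − 195.
Without the tax, 381 − 4P = 5P − 195 gives 9P = 576, so P* = 64 and Q* = 125.
With the tax collected from producers, supply shifts: Qs = 5(P − 27) − 195.
Solving gives Q = 65 with buyers paying 79 and producers receiving 52 (the 27 wedge).
The less price-elastic side of the market bears the larger share of a per-unit tax.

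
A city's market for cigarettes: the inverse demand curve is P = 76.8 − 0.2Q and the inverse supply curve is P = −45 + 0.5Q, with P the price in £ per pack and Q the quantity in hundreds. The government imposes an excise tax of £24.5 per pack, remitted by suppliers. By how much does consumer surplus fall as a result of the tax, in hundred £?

Rewrite in direct form: Qd = 384 − 5P and Qs = 2P + 90.
Without the tax, 384 − 5P = 2P + 90 gives 7P = 294, so P* = £42 and Q* = 174.
With the tax collected from suppliers, supply shifts: Qs = 2(P − 24.5) + 90.
New equilibrium: buyers pay £49, suppliers receive £24.5, Q = 139. (Wedge: Pb − Ps = 24.5.)
ΔCS is the trapezoid between Q = 139 and Q = 174 of height £7: ½ · (174 + 139) · 7 = £1095.5.

Consumer surplus falls by £1095.5 hundred.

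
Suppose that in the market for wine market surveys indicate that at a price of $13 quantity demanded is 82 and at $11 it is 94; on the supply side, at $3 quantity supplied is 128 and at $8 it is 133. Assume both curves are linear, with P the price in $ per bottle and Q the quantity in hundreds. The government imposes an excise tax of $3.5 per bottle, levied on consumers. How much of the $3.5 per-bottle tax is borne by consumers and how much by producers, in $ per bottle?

Demand slope: (94 − 82)/(11 − 13) = -6, so Qd = 160 − 6P.
Supply slope: (133 − 128)/(8 − 3) = 1, so Qs = P + 125.
Before the tax: set 160 − 6P = P + 125 → P* = $5, Q* = 130.
With the tax collected from consumers, demand (in seller-price terms) shifts: Qd = 160 − 6(P + 3.5).
Solving gives Q = 127 with consumers paying $5.5 and producers receiving $2 (the $3.5 wedge).
Burden on consumers: $0.5; on producers: $3. (They sum to $3.5.)
The less price-elastic side of the market bears the larger share of a per-unit tax.

Consumers bear $0.5 per bottle; producers bear $3 per bottle.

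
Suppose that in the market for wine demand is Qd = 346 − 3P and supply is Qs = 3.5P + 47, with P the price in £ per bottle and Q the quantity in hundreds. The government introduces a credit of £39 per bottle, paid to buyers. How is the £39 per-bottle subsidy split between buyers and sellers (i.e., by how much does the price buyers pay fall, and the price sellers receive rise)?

Before the subsidy: set 346 − 3P = 3.5P + 47 → P* = £46, Q* = 208.
With a per-unit subsidy paid to buyers, each effectively pays P − 39, so demand becomes Qd = 346 − 3(P − 39).
New equilibrium: buyers pay £25, sellers receive £64, Q = 271. (Wedge: Pb − Ps = −39.)
Gain to buyers: £21; to sellers: £18. (They sum to £39.)

Buyers gain £21 per bottle; sellers gain £18 per bottle.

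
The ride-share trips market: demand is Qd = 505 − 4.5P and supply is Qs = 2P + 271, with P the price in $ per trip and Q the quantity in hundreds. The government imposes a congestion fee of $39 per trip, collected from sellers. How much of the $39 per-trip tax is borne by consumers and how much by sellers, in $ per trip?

Consumers bear $12 per trip; sellers bear $27 per trip.

Without the tax, 505 − 4.5P = 2P + 271 gives 6.5P = 234, so P* = $36 and Q* = 343.
With the tax collected from sellers, supply shifts: Qs = 2(P − 39) + 271.
New equilibrium: consumers pay $48, sellers receive $9, Q = 289. (Wedge: Pb − Ps = 39.)
Burden on consumers: $12; on sellers: $27. (They sum to $39.)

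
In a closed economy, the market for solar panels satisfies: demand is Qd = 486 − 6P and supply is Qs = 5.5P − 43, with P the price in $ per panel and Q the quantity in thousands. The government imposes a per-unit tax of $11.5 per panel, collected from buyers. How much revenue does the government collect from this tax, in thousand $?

Without the tax, 486 − 6P = 5.5P − 43 gives 11.5P = 529, so P* = $46 and Q* = 210.
With the tax collected from buyers, demand (in seller-price terms) shifts: Qd = 486 − 6(P + 11.5).
New equilibrium: buyers pay $51.5, sellers receive $40, Q = 177. (Wedge: Pb − Ps = 11.5.)
Revenue = t · Q = 11.5 · 177 = $2035.5.

Tax revenue = $2035.5 thousand.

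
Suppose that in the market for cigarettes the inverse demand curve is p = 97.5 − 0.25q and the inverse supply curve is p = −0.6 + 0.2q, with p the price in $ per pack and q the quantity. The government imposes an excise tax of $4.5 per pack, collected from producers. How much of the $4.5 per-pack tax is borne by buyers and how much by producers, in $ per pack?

Inverting to q(p) form: qd = 390 − 4p; qs = 5p + 3.
Before the tax: set 390 − 4p = 5p + 3 → p* = $43, q* = 218.
With the tax collected from producers, supply shifts: qs = 5(p − 4.5) + 3.
New equilibrium: buyers pay $45.5, producers receive $41, q = 208. (Wedge: pb − ps = 4.5.)
Burden on buyers: $2.5; on producers: $2. (They sum to $4.5.)
The less price-elastic side of the market bears the larger share of a per-unit tax.

Buyers bear $2.5 per pack; producers bear $2 per pack.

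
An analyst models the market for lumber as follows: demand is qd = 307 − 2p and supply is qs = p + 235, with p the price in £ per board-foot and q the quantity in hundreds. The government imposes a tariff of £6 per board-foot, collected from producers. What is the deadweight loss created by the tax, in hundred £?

Deadweight loss = £12 hundred.

Before the tax: set 307 − 2p = p + 235 → p* = £24, q* = 259.
With the tax collected from producers, supply shifts: qs = (p − 6) + 235.
Solving gives q = 255 with consumers paying £26 and producers receiving £20 (the £6 wedge).
Quantity falls by |ΔQ| = |259 − 255| = 4.
DWL = ½ · t · |ΔQ| = ½ · 6 · 4 = £12.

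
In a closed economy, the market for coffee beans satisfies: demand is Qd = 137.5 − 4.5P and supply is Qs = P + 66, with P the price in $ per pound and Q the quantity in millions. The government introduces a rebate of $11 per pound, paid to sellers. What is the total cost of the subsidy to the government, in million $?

Government outlay = $968 million.

Without the subsidy, 137.5 − 4.5P = P + 66 gives 5.5P = 71.5, so P* = $13 and Q* = 79.
With a per-unit subsidy paid to sellers, each receives P + 11 per unit sold, so supply becomes Qs = (P + 11) + 66.
New equilibrium: buyers pay $11, sellers receive $22, Q = 88. (Wedge: Pb − Ps = −11.)
Outlay = t · Q = 11 · 88 = $968.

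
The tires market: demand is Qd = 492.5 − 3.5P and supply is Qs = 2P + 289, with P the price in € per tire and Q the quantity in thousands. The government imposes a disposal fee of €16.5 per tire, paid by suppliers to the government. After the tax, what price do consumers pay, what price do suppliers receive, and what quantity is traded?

Before the tax: set 492.5 − 3.5P = 2P + 289 → P* = €37, Q* = 363.
With the tax collected from suppliers, supply shifts: Qs = 2(P − 16.5) + 289.
Solving gives Q = 342 with consumers paying €43 and suppliers receiving €26.5 (the €16.5 wedge).

Consumers pay €43; suppliers receive €26.5; quantity = 342.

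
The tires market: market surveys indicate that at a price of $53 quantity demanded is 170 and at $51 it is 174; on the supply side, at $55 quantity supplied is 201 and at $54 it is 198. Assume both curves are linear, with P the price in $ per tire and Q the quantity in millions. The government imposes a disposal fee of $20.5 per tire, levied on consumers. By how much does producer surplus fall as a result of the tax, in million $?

Producer surplus falls by $1375.14 million.

Demand slope: (174 − 170)/(51 − 53) = -2, so Qd = 276 − 2P.
Supply slope: (198 − 201)/(54 − 55) = 3, so Qs = 3P + 36.
Without the tax, 276 − 2P = 3P + 36 gives 5P = 240, so P* = $48 and Q* = 180.
With the tax collected from consumers, demand (in seller-price terms) shifts: Qd = 276 − 2(P + 20.5).
New equilibrium: consumers pay $60.3, sellers receive $39.8, Q = 155.4. (Wedge: Pb − Ps = 20.5.)
ΔPS is the trapezoid between Q = 155.4 and Q = 180 of height $8.2: ½ · (180 + 155.4) · 8.2 = $1375.14.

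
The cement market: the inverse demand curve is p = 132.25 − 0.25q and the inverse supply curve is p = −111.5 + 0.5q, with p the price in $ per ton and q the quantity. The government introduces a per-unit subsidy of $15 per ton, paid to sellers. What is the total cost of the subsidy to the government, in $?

Rewrite in direct form: qd = 529 − 4p and qs = 2p + 223.
Before the subsidy: set 529 − 4p = 2p + 223 → p* = $51, q* = 325.
With a per-unit subsidy paid to sellers, each receives p + 15 per unit sold, so supply becomes qs = 2(p + 15) + 223.
Solving gives q = 345 with consumers paying $46 and sellers receiving $61 (the $15 wedge).
Outlay = t · Q = 15 · 345 = $5175.

Government outlay = $5175.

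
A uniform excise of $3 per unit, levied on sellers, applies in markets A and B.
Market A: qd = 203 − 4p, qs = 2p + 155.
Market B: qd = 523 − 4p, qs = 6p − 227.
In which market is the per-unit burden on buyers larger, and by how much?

Market A: pre-tax p* = $8, q* = 171; post-tax q = 167; per-unit burden on buyers = $1.
Market B: pre-tax p* = $75, q* = 223; post-tax q = 215.8; per-unit burden on buyers = $1.8.
Difference: $1 vs $1.8 → market B is larger by $0.8.

Market B, by $0.8.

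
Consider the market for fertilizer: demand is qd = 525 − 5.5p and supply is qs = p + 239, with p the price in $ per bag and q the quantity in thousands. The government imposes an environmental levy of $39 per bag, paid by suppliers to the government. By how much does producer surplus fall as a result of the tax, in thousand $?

Producer surplus falls by $8794.5 thousand.

Without the tax, 525 − 5.5p = p + 239 gives 6.5p = 286, so p* = $44 and q* = 283.
With the tax collected from suppliers, supply shifts: qs = (p − 39) + 239.
New equilibrium: buyers pay $50, suppliers receive $11, q = 250. (Wedge: pb − ps = 39.)
ΔPS is the trapezoid between Q = 250 and Q = 283 of height $33: ½ · (283 + 250) · 33 = $8794.5.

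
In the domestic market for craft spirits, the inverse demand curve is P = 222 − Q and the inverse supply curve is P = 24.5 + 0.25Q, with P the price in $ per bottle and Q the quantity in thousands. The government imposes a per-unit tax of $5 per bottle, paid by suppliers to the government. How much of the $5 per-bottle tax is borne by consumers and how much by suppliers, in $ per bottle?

Rewrite in direct form: Qd = 222 − P and Qs = 4P − 98.
Before the tax: set 222 − P = 4P − 98 → P* = $64, Q* = 158.
With the tax collected from suppliers, supply shifts: Qs = 4(P − 5) − 98.
Solving gives Q = 154 with consumers paying $68 and suppliers receiving $63 (the $5 wedge).
Burden on consumers: $4; on suppliers: $1. (They sum to $5.)
The less price-elastic side of the market bears the larger share of a per-unit tax.

Consumers bear $4 per bottle; suppliers bear $1 per bottle.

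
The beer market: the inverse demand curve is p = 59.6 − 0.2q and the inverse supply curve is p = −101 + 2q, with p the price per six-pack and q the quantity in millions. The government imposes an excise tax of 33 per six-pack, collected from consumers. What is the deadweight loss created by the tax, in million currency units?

Deadweight loss = 247.5 million.

Inverting to q(p) form: qd = 298 − 5p; qs = 0.5p + 50.5.
Before the tax: set 298 − 5p = 0.5p + 50.5 → p* = 45, q* = 73.
With the tax collected from consumers, demand (in seller-price terms) shifts: qd = 298 − 5(p + 33).
New equilibrium: consumers pay 48, producers receive 15, q = 58. (Wedge: pb − ps = 33.)
Quantity falls by |ΔQ| = |73 − 58| = 15.
DWL = ½ · t · |ΔQ| = ½ · 33 · 15 = 247.5.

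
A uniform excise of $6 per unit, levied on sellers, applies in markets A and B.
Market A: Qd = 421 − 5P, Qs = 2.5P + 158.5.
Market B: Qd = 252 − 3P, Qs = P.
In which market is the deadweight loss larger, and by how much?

Market A: pre-tax P* = $35, Q* = 246; post-tax Q = 236; deadweight loss = $30.
Market B: pre-tax P* = $63, Q* = 63; post-tax Q = 58.5; deadweight loss = $13.5.
Difference: $30 vs $13.5 → market A is larger by $16.5.

Market A, by $16.5.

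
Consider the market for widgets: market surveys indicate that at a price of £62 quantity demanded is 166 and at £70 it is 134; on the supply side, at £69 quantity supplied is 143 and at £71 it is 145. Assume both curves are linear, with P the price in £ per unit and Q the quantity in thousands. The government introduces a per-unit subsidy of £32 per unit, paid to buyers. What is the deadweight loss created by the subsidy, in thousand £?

Demand slope: (134 − 166)/(70 − 62) = -4, so Qd = 414 − 4P.
Supply slope: (145 − 143)/(71 − 69) = 1, so Qs = P + 74.
Before the subsidy: set 414 − 4P = P + 74 → P* = £68, Q* = 142.
With a per-unit subsidy paid to buyers, each effectively pays P − 32, so demand becomes Qd = 414 − 4(P − 32).
Solving gives Q = 167.6 with buyers paying £61.6 and suppliers receiving £93.6 (the £32 wedge).
Quantity rises by |ΔQ| = |142 − 167.6| = 25.6.
DWL = ½ · t · |ΔQ| = ½ · 32 · 25.6 = £409.6.

Deadweight loss = £409.6 thousand.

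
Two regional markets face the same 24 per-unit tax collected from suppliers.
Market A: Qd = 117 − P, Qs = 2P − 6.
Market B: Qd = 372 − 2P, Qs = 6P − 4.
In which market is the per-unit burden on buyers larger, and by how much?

Market A: pre-tax P* = 41, Q* = 76; post-tax Q = 60; per-unit burden on buyers = 16.
Market B: pre-tax P* = 47, Q* = 278; post-tax Q = 242; per-unit burden on buyers = 18.
Difference: 16 vs 18 → market B is larger by 2.

Market B, by 2.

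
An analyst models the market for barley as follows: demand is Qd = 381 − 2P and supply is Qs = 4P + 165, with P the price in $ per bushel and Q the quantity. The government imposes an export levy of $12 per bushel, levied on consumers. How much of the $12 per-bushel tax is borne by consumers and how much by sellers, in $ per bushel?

Before the tax: set 381 − 2P = 4P + 165 → P* = $36, Q* = 309.
With the tax collected from consumers, demand (in seller-price terms) shifts: Qd = 381 − 2(P + 12).
New equilibrium: consumers pay $44, sellers receive $32, Q = 293. (Wedge: Pb − Ps = 12.)
Burden on consumers: $8; on sellers: $4. (They sum to $12.)

Consumers bear $8 per bushel; sellers bear $4 per bushel.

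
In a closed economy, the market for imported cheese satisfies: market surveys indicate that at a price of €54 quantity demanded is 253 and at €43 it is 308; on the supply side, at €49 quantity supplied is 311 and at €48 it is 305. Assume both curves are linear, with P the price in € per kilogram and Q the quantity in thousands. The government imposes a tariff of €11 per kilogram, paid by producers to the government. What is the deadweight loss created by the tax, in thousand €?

Demand slope: (308 − 253)/(43 − 54) = -5, so Qd = 523 − 5P.
Supply slope: (305 − 311)/(48 − 49) = 6, so Qs = 6P + 17.
Before the tax: set 523 − 5P = 6P + 17 → P* = €46, Q* = 293.
With the tax collected from producers, supply shifts: Qs = 6(P − 11) + 17.
New equilibrium: consumers pay €52, producers receive €41, Q = 263. (Wedge: Pb − Ps = 11.)
Quantity falls by |ΔQ| = |293 − 263| = 30.
DWL = ½ · t · |ΔQ| = ½ · 11 · 30 = €165.

Deadweight loss = €165 thousand.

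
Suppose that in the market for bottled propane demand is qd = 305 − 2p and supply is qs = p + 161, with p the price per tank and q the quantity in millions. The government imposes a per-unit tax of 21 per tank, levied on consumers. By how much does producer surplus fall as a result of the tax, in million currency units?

Without the tax, 305 − 2p = p + 161 gives 3p = 144, so p* = 48 and q* = 209.
With the tax collected from consumers, demand (in seller-price terms) shifts: qd = 305 − 2(p + 21).
New equilibrium: consumers pay 55, producers receive 34, q = 195. (Wedge: pb − ps = 21.)
ΔPS is the trapezoid between Q = 195 and Q = 209 of height 14: ½ · (209 + 195) · 14 = 2828.

Producer surplus falls by 2828 million.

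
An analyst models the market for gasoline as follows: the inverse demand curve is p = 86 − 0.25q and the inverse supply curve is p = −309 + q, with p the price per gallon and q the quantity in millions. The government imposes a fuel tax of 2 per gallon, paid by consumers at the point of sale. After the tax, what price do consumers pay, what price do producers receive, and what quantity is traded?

Consumers pay 7.4; producers receive 5.4; quantity = 314.4.

Rewrite in direct form: qd = 344 − 4p and qs = p + 309.
Without the tax, 344 − 4p = p + 309 gives 5p = 35, so p* = 7 and q* = 316.
With the tax collected from consumers, demand (in seller-price terms) shifts: qd = 344 − 4(p + 2).
Solving gives q = 314.4 with consumers paying 7.4 and producers receiving 5.4 (the 2 wedge).
The less price-elastic side of the market bears the larger share of a per-unit tax.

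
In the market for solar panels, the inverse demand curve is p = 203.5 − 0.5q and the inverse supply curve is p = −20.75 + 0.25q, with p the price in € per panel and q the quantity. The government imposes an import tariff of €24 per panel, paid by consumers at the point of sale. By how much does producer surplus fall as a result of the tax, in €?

Inverting to q(p) form: qd = 407 − 2p; qs = 4p + 83.
Without the tax, 407 − 2p = 4p + 83 gives 6p = 324, so p* = €54 and q* = 299.
With the tax collected from consumers, demand (in seller-price terms) shifts: qd = 407 − 2(p + 24).
Solving gives q = 267 with consumers paying €70 and sellers receiving €46 (the €24 wedge).
ΔPS is the trapezoid between Q = 267 and Q = 299 of height €8: ½ · (299 + 267) · 8 = €2264.

Producer surplus falls by €2264.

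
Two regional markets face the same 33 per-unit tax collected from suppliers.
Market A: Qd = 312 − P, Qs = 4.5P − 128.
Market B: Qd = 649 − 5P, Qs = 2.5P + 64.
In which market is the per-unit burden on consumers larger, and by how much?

Market A: pre-tax P* = 80, Q* = 232; post-tax Q = 205; per-unit burden on consumers = 27.
Market B: pre-tax P* = 78, Q* = 259; post-tax Q = 204; per-unit burden on consumers = 11.
Difference: 27 vs 11 → market A is larger by 16.

Market A, by 16.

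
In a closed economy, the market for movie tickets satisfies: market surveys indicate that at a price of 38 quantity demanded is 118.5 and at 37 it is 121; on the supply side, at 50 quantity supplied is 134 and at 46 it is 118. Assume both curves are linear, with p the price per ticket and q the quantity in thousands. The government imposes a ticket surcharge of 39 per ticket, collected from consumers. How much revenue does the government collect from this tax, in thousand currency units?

Tax revenue = 1794 thousand.

Demand slope: (121 − 118.5)/(37 − 38) = -2.5, so qd = 213.5 − 2.5p.
Supply slope: (118 − 134)/(46 − 50) = 4, so qs = 4p − 66.
Without the tax, 213.5 − 2.5p = 4p − 66 gives 6.5p = 279.5, so p* = 43 and q* = 106.
With the tax collected from consumers, demand (in seller-price terms) shifts: qd = 213.5 − 2.5(p + 39).
Solving gives q = 46 with consumers paying 67 and producers receiving 28 (the 39 wedge).
Revenue = t · Q = 39 · 46 = 1794.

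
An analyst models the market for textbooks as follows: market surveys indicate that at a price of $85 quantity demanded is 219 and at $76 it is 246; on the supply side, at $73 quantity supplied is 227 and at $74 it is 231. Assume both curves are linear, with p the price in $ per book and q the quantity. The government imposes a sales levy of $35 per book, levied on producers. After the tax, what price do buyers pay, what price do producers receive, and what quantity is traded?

Buyers pay $97; producers receive $62; quantity = 183.

Demand slope: (246 − 219)/(76 − 85) = -3, so qd = 474 − 3p.
Supply slope: (231 − 227)/(74 − 73) = 4, so qs = 4p − 65.
Without the tax, 474 − 3p = 4p − 65 gives 7p = 539, so p* = $77 and q* = 243.
With the tax collected from producers, supply shifts: qs = 4(p − 35) − 65.
Solving gives q = 183 with buyers paying $97 and producers receiving $62 (the $35 wedge).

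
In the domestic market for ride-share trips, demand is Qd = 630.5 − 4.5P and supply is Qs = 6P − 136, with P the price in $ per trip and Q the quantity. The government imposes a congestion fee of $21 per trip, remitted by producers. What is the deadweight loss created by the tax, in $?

Deadweight loss = $567.

Without the tax, 630.5 − 4.5P = 6P − 136 gives 10.5P = 766.5, so P* = $73 and Q* = 302.
With the tax collected from producers, supply shifts: Qs = 6(P − 21) − 136.
Solving gives Q = 248 with buyers paying $85 and producers receiving $64 (the $21 wedge).
Quantity falls by |ΔQ| = |302 − 248| = 54.
DWL = ½ · t · |ΔQ| = ½ · 21 · 54 = $567.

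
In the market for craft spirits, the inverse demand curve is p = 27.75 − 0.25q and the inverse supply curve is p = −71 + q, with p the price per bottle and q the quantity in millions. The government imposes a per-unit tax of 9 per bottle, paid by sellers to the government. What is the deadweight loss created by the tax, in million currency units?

Deadweight loss = 32.4 million.

Inverting to q(p) form: qd = 111 − 4p; qs = p + 71.
Before the tax: set 111 − 4p = p + 71 → p* = 8, q* = 79.
With the tax collected from sellers, supply shifts: qs = (p − 9) + 71.
New equilibrium: consumers pay 9.8, sellers receive 0.8, q = 71.8. (Wedge: pb − ps = 9.)
Quantity falls by |ΔQ| = |79 − 71.8| = 7.2.
DWL = ½ · t · |ΔQ| = ½ · 9 · 7.2 = 32.4.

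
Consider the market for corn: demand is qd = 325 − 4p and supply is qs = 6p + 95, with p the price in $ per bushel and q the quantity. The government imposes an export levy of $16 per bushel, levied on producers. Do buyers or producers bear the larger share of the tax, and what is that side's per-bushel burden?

Buyers bear the larger share: $9.6 per bushel.

Without the tax, 325 − 4p = 6p + 95 gives 10p = 230, so p* = $23 and q* = 233.
With the tax collected from producers, supply shifts: qs = 6(p − 16) + 95.
Solving gives q = 194.6 with buyers paying $32.6 and producers receiving $16.6 (the $16 wedge).
Per-bushel burden: buyers $9.6, producers $6.4.
Buyers take the larger share because demand is less price-elastic here (demand slope 4 vs supply slope 6).
The less price-elastic side of the market bears the larger share of a per-unit tax.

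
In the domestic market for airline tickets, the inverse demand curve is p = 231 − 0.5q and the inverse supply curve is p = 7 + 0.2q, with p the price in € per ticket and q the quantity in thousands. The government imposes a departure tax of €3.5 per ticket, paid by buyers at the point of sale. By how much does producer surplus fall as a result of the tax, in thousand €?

Rewrite in direct form: qd = 462 − 2p and qs = 5p − 35.
Before the tax: set 462 − 2p = 5p − 35 → p* = €71, q* = 320.
With the tax collected from buyers, demand (in seller-price terms) shifts: qd = 462 − 2(p + 3.5).
Solving gives q = 315 with buyers paying €73.5 and sellers receiving €70 (the €3.5 wedge).
ΔPS is the trapezoid between Q = 315 and Q = 320 of height €1: ½ · (320 + 315) · 1 = €317.5.

Producer surplus falls by €317.5 thousand.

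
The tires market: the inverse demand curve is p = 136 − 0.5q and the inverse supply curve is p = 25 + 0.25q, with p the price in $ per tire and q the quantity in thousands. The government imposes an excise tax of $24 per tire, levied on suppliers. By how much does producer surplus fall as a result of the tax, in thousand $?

Producer surplus falls by $1056 thousand.

Inverting to q(p) form: qd = 272 − 2p; qs = 4p − 100.
Without the tax, 272 − 2p = 4p − 100 gives 6p = 372, so p* = $62 and q* = 148.
With the tax collected from suppliers, supply shifts: qs = 4(p − 24) − 100.
New equilibrium: consumers pay $78, suppliers receive $54, q = 116. (Wedge: pb − ps = 24.)
ΔPS is the trapezoid between Q = 116 and Q = 148 of height $8: ½ · (148 + 116) · 8 = $1056.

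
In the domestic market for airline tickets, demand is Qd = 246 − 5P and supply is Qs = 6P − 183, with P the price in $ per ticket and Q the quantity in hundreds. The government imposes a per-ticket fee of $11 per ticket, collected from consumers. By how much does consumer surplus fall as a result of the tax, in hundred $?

Before the tax: set 246 − 5P = 6P − 183 → P* = $39, Q* = 51.
With the tax collected from consumers, demand (in seller-price terms) shifts: Qd = 246 − 5(P + 11).
Solving gives Q = 21 with consumers paying $45 and sellers receiving $34 (the $11 wedge).
ΔCS is the trapezoid between Q = 21 and Q = 51 of height $6: ½ · (51 + 21) · 6 = $216.

Consumer surplus falls by $216 hundred.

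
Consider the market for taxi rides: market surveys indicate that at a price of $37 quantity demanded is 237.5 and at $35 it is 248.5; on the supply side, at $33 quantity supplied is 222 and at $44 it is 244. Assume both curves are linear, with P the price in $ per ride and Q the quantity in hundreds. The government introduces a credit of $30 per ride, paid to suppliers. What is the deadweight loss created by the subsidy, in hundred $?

Deadweight loss = $660 hundred.

Demand slope: (248.5 − 237.5)/(35 − 37) = -5.5, so Qd = 441 − 5.5P.
Supply slope: (244 − 222)/(44 − 33) = 2, so Qs = 2P + 156.
Before the subsidy: set 441 − 5.5P = 2P + 156 → P* = $38, Q* = 232.
With a per-unit subsidy paid to suppliers, each receives P + 30 per unit sold, so supply becomes Qs = 2(P + 30) + 156.
Solving gives Q = 276 with consumers paying $30 and suppliers receiving $60 (the $30 wedge).
Quantity rises by |ΔQ| = |232 − 276| = 44.
DWL = ½ · t · |ΔQ| = ½ · 30 · 44 = $660.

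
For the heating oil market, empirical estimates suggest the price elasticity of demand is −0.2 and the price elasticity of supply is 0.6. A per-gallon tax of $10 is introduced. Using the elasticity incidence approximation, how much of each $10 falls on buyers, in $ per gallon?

Incidence ratio: buyers' share ≈ εs / (εs + |εd|) = 0.6 / (0.6 + 0.2) = 0.75.
So buyers bear ≈ 0.75 × $10 = $7.5; sellers bear $2.5.

Buyers bear ≈ $7.5 per gallon.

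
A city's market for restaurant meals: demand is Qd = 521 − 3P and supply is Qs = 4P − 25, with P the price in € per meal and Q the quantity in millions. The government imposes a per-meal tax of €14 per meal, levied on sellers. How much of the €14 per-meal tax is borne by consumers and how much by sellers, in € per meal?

Consumers bear €8 per meal; sellers bear €6 per meal.

Before the tax: set 521 − 3P = 4P − 25 → P* = €78, Q* = 287.
With the tax collected from sellers, supply shifts: Qs = 4(P − 14) − 25.
Solving gives Q = 263 with consumers paying €86 and sellers receiving €72 (the €14 wedge).
Burden on consumers: €8; on sellers: €6. (They sum to €14.)
The less price-elastic side of the market bears the larger share of a per-unit tax.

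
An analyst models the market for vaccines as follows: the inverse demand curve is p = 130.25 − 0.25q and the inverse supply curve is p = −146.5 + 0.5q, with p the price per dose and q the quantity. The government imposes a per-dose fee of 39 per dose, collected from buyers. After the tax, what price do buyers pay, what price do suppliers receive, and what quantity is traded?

Buyers pay 51; suppliers receive 12; quantity = 317.

Inverting to q(p) form: qd = 521 − 4p; qs = 2p + 293.
Before the tax: set 521 − 4p = 2p + 293 → p* = 38, q* = 369.
With the tax collected from buyers, demand (in seller-price terms) shifts: qd = 521 − 4(p + 39).
New equilibrium: buyers pay 51, suppliers receive 12, q = 317. (Wedge: pb − ps = 39.)
The less price-elastic side of the market bears the larger share of a per-unit tax.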